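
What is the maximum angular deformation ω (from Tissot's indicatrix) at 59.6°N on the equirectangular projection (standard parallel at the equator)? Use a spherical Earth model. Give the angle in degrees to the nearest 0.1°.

For the equirectangular projection with φ₀ = 0 (plate carrée), h = 1 along meridians and k = sec φ along parallels.
At 59.6°: h = 1.000, k = 1.976; principal scales a = 1.976, b = 1.000.
sin(ω/2) = (a − b)/(a + b) = 0.9762/2.976 = 0.3280, so ω = 2 arcsin(0.3280) ≈ 38.3°.

38.3°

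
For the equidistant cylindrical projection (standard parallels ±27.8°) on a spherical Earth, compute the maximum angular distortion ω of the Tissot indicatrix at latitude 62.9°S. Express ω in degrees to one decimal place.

With standard parallel φ₀ = 27.8°, the equirectangular projection gives x = Rλ cos φ₀, y = Rφ, so h = 1 and k = cos 27.8° / cos φ.
At 62.9°: h = 1.000, k = 1.942; principal scales a = 1.942, b = 1.000.
sin(ω/2) = (a − b)/(a + b) = 0.9418/2.942 = 0.3201, so ω = 2 arcsin(0.3201) ≈ 37.3°.

37.3°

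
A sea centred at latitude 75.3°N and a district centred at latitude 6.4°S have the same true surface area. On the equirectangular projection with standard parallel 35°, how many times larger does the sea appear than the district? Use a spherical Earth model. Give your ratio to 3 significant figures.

With standard parallel φ₀ = 35°, the equirectangular projection gives x = Rλ cos φ₀, y = Rφ, so h = 1 and k = cos 35° / cos φ.
Areal scale at 75.3°: h·k = 1.000 × 3.228 = 3.228.
Areal scale at 6.4°: h·k = 1.000 × 0.8243 = 0.8243.
Ratio = 3.228/0.8243 ≈ 3.92.

3.92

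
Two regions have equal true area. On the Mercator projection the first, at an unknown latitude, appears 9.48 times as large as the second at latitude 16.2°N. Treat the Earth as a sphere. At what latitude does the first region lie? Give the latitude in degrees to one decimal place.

71.8°

On Mercator, (apparent₁)/(apparent₂) = sec²φ₁ / sec²φ₂ when true areas are equal.
cos²φ₂ / cos²φ₁ = 9.48  ⇒  cos φ₁ = cos 16.2° / √9.48 = 0.9603/3.079 = 0.3119.
φ₁ = arccos(0.3119) ≈ 71.8°.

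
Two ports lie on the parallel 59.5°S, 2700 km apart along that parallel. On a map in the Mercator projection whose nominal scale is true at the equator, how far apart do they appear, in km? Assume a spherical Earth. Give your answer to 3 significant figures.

Mercator is conformal, so the point scale is isotropic: h = k = sec φ = 1/cos φ.
Along the parallel, k = sec 59.5° = 1/0.5075 = 1.970.
Map distance = 2700 × 1.970 ≈ 5320 km.

5320 km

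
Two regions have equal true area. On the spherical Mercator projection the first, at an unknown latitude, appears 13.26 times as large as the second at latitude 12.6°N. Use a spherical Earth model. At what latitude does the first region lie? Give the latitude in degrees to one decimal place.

For equal true areas on Mercator, apparent areas scale as sec²φ, so the ratio is cos²φ₂ / cos²φ₁.
cos²φ₂ / cos²φ₁ = 13.26  ⇒  cos φ₁ = cos 12.6° / √13.26 = 0.9759/3.641 = 0.2680.
φ₁ = arccos(0.2680) ≈ 74.5°.

74.5°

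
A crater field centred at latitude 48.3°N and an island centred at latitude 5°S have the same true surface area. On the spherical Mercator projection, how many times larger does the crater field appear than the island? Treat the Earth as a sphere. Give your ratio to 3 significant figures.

2.24

Mercator is conformal with k = sec φ, so areal scale = k² = sec²φ.
At 48.3°: sec²(48.3°) = 1/0.6652² = 2.260.
At 5°: sec²(5°) = 1/0.9962² = 1.008.
Ratio = 2.260/1.008 = cos²(5°)/cos²(48.3°) ≈ 2.24.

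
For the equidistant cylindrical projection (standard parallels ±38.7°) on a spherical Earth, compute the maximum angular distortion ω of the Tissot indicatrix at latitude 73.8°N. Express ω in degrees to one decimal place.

In the equirectangular projection with standard parallel φ₀ = 38.7° (x = Rλ cos φ₀, y = Rφ), meridians are true-scale (h = 1) and the parallel scale is k = cos φ₀ / cos φ.
At 73.8°: h = 1.000, k = 2.797; principal scales a = 2.797, b = 1.000.
sin(ω/2) = (a − b)/(a + b) = 1.797/3.797 = 0.4733, so ω = 2 arcsin(0.4733) ≈ 56.5°.

56.5°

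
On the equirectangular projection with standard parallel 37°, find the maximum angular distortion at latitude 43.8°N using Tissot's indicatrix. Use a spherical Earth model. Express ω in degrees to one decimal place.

With standard parallel φ₀ = 37°, the equirectangular projection gives x = Rλ cos φ₀, y = Rφ, so h = 1 and k = cos 37° / cos φ.
At 43.8°: h = 1.000, k = 1.107; principal scales a = 1.107, b = 1.000.
sin(ω/2) = (a − b)/(a + b) = 0.1065/2.107 = 0.05056, so ω = 2 arcsin(0.05056) ≈ 5.8°.

5.8°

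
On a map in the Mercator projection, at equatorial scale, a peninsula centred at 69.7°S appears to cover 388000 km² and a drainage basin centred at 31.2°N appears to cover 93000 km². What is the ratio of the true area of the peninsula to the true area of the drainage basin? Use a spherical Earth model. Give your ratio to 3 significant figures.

On Mercator the areal scale is sec²φ, so true area = apparent × cos²φ.
True area of peninsula: 388000 × cos²(69.7°) = 388000 × 0.1204 = 46700 km².
True area of drainage basin: 93000 × cos²(31.2°) = 93000 × 0.7316 = 68040 km².
Ratio = 46700 / 68040 ≈ 0.686.

0.686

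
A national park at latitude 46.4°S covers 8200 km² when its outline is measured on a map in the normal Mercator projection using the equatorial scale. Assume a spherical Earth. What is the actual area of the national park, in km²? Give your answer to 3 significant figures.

3900 km²

For Mercator, h = k = sec φ (a conformal cylindrical projection has a single point scale, 1/cos φ).
Areal scale = k² = sec²φ = 1/cos²(46.4°) = 1/0.6896² = 2.103.
True area = apparent / (areal scale) = 8200 / 2.103 ≈ 3900 km².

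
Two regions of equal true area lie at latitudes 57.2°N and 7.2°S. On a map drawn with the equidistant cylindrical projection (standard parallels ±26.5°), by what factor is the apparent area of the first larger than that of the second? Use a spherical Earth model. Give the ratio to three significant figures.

1.83

The equidistant cylindrical projection with φ₀ = 26.5° has h = 1 (meridians true) and k = cos φ₀ / cos φ along parallels.
Areal scale at 57.2°: h·k = 1.000 × 1.652 = 1.652.
Areal scale at 7.2°: h·k = 1.000 × 0.9020 = 0.9020.
Ratio = 1.652/0.9020 ≈ 1.83.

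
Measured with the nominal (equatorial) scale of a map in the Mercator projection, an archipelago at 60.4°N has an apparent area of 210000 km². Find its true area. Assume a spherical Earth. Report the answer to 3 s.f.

For Mercator, h = k = sec φ (a conformal cylindrical projection has a single point scale, 1/cos φ).
Areal scale = k² = sec²φ = 1/cos²(60.4°) = 1/0.4939² = 4.099.
True area = apparent / (areal scale) = 210000 / 4.099 ≈ 51200 km².

51200 km²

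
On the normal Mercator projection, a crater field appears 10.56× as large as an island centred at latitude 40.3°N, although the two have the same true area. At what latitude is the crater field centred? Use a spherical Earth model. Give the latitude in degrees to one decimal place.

76.4°

Mercator areal scale is sec²φ, so apparent-area ratio = sec²φ₁ / sec²φ₂ = cos²φ₂ / cos²φ₁.
cos²φ₂ / cos²φ₁ = 10.56  ⇒  cos φ₁ = cos 40.3° / √10.56 = 0.7627/3.250 = 0.2347.
φ₁ = arccos(0.2347) ≈ 76.4°.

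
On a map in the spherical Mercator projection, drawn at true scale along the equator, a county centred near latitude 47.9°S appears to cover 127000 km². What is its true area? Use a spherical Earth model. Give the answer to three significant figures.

57100 km²

Mercator is conformal, so the point scale is isotropic: h = k = sec φ = 1/cos φ.
Areal scale = k² = sec²φ = 1/cos²(47.9°) = 1/0.6704² = 2.225.
True area = apparent / (areal scale) = 127000 / 2.225 ≈ 57100 km².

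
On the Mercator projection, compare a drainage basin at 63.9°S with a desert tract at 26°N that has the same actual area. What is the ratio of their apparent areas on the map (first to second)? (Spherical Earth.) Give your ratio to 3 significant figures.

4.17

Mercator areal scale is sec²φ.
At 63.9°: sec²(63.9°) = 1/0.4399² = 5.167.
At 26°: sec²(26°) = 1/0.8988² = 1.238.
Ratio = 5.167/1.238 = cos²(26°)/cos²(63.9°) ≈ 4.17.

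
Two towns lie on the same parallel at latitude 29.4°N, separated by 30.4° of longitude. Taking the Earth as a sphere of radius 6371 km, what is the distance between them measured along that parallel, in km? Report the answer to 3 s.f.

Arc length along a parallel = R cos φ · Δλ (with Δλ in radians).
= 6371 × cos 29.4° × (30.4° × π/180) = 6371 × 0.8712 × 0.5306 ≈ 2940 km.

2940 km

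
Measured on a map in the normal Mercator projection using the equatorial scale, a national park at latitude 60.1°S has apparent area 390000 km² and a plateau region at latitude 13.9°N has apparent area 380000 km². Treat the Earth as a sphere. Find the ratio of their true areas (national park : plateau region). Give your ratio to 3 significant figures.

0.271

Mercator's areal exaggeration is sec²φ; hence true area = (apparent area) · cos²φ.
True area of national park: 390000 × cos²(60.1°) = 390000 × 0.2485 = 96910 km².
True area of plateau region: 380000 × cos²(13.9°) = 380000 × 0.9423 = 358100 km².
Ratio = 96910 / 358100 ≈ 0.271.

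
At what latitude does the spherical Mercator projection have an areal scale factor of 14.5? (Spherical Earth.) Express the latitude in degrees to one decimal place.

74.8°

Mercator areal scale is sec²φ.
sec²φ = 14.5  ⇒  cos²φ = 0.06897  ⇒  cos φ = 0.2626.
φ = arccos(0.2626) ≈ 74.8°.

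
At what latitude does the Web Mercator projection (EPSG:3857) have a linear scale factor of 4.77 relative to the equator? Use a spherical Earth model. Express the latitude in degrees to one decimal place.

77.9°

Mercator scale is k = sec φ = 1/cos φ.
1/cos φ = 4.77  ⇒  cos φ = 0.2096  ⇒  φ = arccos(0.2096) ≈ 77.9°.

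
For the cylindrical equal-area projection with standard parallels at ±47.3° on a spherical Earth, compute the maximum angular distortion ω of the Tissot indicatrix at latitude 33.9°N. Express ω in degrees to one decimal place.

A cylindrical equal-area projection with standard parallel φ₀ has meridian scale h = cos φ / cos φ₀ and parallel scale k = cos φ₀ / cos φ (so areas are preserved, h·k = 1).
At 33.9°: h = 1.224, k = 0.8170; principal scales a = 1.224, b = 0.8170.
sin(ω/2) = (a − b)/(a + b) = 0.4069/2.041 = 0.1994, so ω = 2 arcsin(0.1994) ≈ 23.0°.

23.0°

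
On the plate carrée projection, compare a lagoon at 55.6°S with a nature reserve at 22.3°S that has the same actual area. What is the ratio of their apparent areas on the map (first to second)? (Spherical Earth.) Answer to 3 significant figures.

1.64

Plate carrée maps x = Rλ, y = Rφ. The meridian scale is h = 1 and the parallel scale is k = 1/cos φ = sec φ.
Areal scale at 55.6°: h·k = 1.000 × 1.770 = 1.770.
Areal scale at 22.3°: h·k = 1.000 × 1.081 = 1.081.
Ratio = 1.770/1.081 ≈ 1.64.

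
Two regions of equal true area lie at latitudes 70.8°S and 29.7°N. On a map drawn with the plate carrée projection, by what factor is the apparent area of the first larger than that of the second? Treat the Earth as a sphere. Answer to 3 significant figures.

2.64

In the plate carrée (x = Rλ, y = Rφ), meridians are true-scale (h = 1) and parallels are stretched by k = sec φ.
Areal scale at 70.8°: h·k = 1.000 × 3.041 = 3.041.
Areal scale at 29.7°: h·k = 1.000 × 1.151 = 1.151.
Ratio = 3.041/1.151 ≈ 2.64.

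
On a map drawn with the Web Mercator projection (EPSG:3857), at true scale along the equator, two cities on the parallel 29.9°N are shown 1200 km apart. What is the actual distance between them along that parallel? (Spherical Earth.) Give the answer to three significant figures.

The Mercator projection is conformal; its linear scale factor is the same in every direction and equals sec φ = 1/cos φ.
Along the parallel at 29.9°, map distances are exaggerated by k = sec 29.9° = 1.154.
True distance = 1200 / 1.154 = 1200 × cos 29.9° ≈ 1040 km.

1040 km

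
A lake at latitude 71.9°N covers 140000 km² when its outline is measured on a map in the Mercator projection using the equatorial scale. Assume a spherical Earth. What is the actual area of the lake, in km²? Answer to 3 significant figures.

13500 km²

For Mercator, h = k = sec φ (a conformal cylindrical projection has a single point scale, 1/cos φ).
Areal scale = k² = sec²φ = 1/cos²(71.9°) = 1/0.3107² = 10.36.
True area = apparent / (areal scale) = 140000 / 10.36 ≈ 13500 km².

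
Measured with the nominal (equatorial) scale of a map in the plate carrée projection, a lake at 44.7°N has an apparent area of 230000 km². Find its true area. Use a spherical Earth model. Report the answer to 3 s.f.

163000 km²

In the plate carrée (x = Rλ, y = Rφ), meridians are true-scale (h = 1) and parallels are stretched by k = sec φ.
Areal scale = h·k = 1 × sec φ; at 44.7°, h = 1.000, k = 1.407, so h·k = 1.407.
True area = apparent / (areal scale) = 230000 / 1.407 ≈ 163000 km².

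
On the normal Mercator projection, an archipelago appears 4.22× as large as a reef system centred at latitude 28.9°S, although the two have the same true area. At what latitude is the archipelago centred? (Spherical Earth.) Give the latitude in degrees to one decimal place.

For equal true areas on Mercator, apparent areas scale as sec²φ, so the ratio is cos²φ₂ / cos²φ₁.
cos²φ₂ / cos²φ₁ = 4.22  ⇒  cos φ₁ = cos 28.9° / √4.22 = 0.8755/2.054 = 0.4262.
φ₁ = arccos(0.4262) ≈ 64.8°.

64.8°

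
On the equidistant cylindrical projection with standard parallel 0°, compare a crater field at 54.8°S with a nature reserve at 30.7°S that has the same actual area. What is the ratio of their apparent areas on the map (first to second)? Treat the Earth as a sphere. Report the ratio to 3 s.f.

1.49

In the plate carrée (x = Rλ, y = Rφ), meridians are true-scale (h = 1) and parallels are stretched by k = sec φ.
Areal scale at 54.8°: h·k = 1.000 × 1.735 = 1.735.
Areal scale at 30.7°: h·k = 1.000 × 1.163 = 1.163.
Ratio = 1.735/1.163 ≈ 1.49.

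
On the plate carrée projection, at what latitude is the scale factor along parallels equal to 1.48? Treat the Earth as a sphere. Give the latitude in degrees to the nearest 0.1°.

47.5°

Plate carrée: h = 1, k = sec φ along parallels.
sec φ = 1.48  ⇒  cos φ = 0.6757  ⇒  φ ≈ 47.5°.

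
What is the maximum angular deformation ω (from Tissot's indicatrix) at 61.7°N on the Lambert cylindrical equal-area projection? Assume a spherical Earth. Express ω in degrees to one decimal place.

The Lambert cylindrical equal-area projection is the cylindrical equal-area projection with its standard parallel at the equator (φ₀ = 0). Cylindrical equal-area (φ₀ = 0°): h = cos φ / cos 0° along meridians, k = cos 0° / cos φ along parallels; h·k = 1.
At 61.7°: h = 0.4741, k = 2.109; principal scales a = 2.109, b = 0.4741.
sin(ω/2) = (a − b)/(a + b) = 1.635/2.583 = 0.6330, so ω = 2 arcsin(0.6330) ≈ 78.5°.

78.5°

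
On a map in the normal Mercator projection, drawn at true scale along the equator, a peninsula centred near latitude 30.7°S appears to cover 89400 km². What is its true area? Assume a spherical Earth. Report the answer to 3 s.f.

66100 km²

The Mercator projection is conformal; its linear scale factor is the same in every direction and equals sec φ = 1/cos φ.
Areal scale = k² = sec²φ = 1/cos²(30.7°) = 1/0.8599² = 1.353.
True area = apparent / (areal scale) = 89400 / 1.353 ≈ 66100 km².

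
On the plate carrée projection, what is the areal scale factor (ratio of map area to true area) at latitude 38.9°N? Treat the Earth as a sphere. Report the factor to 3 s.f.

1.28

For the equirectangular projection with φ₀ = 0 (plate carrée), h = 1 along meridians and k = sec φ along parallels.
Areal scale = h·k = 1 × sec φ; at 38.9°, h = 1.000, k = 1.285, so h·k = 1.285.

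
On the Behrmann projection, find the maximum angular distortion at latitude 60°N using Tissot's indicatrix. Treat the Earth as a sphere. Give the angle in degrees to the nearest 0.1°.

Behrmann is a cylindrical equal-area projection with standard parallels at ±30°. A cylindrical equal-area projection with standard parallel φ₀ has meridian scale h = cos φ / cos φ₀ and parallel scale k = cos φ₀ / cos φ (so areas are preserved, h·k = 1).
At 60°: h = 0.5774, k = 1.732; principal scales a = 1.732, b = 0.5774.
sin(ω/2) = (a − b)/(a + b) = 1.155/2.309 = 0.5000, so ω = 2 arcsin(0.5000) ≈ 60.0°.

60.0°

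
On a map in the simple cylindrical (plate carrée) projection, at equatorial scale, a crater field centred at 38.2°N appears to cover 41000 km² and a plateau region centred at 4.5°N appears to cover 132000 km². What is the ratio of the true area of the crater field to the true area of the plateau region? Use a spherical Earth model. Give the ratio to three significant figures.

0.245

On the plate carrée, areal scale = h·k = 1 × sec φ, so true area = apparent × cos φ.
True area of crater field: 41000 × cos(38.2°) = 41000 × 0.7859 = 32220 km².
True area of plateau region: 132000 × cos(4.5°) = 132000 × 0.9969 = 131600 km².
Ratio = 32220 / 131600 ≈ 0.245.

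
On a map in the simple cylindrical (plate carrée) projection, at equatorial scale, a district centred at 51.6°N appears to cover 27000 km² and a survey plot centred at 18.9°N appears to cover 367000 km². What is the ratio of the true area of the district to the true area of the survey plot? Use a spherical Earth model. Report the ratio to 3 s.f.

0.0483

Plate carrée has h = 1 and k = sec φ, giving areal scale sec φ; true area = (apparent area) · cos φ.
True area of district: 27000 × cos(51.6°) = 27000 × 0.6211 = 16770 km².
True area of survey plot: 367000 × cos(18.9°) = 367000 × 0.9461 = 347200 km².
Ratio = 16770 / 347200 ≈ 0.0483.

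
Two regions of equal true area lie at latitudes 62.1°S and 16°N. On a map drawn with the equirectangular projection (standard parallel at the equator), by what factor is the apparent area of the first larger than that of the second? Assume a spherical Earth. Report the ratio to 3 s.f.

Plate carrée maps x = Rλ, y = Rφ. The meridian scale is h = 1 and the parallel scale is k = 1/cos φ = sec φ.
Areal scale at 62.1°: h·k = 1.000 × 2.137 = 2.137.
Areal scale at 16°: h·k = 1.000 × 1.040 = 1.040.
Ratio = 2.137/1.040 ≈ 2.05.

2.05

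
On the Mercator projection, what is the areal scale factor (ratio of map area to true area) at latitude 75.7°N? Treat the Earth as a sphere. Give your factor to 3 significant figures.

The Mercator projection is conformal; its linear scale factor is the same in every direction and equals sec φ = 1/cos φ.
Areal scale = k² = sec²φ = 1/cos²(75.7°) = 1/0.2470² = 16.39.

16.4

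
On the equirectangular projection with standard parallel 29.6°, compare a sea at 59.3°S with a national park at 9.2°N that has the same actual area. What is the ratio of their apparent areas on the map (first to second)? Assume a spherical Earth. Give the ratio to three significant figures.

1.93

In the equirectangular projection with standard parallel φ₀ = 29.6° (x = Rλ cos φ₀, y = Rφ), meridians are true-scale (h = 1) and the parallel scale is k = cos φ₀ / cos φ.
Areal scale at 59.3°: h·k = 1.000 × 1.703 = 1.703.
Areal scale at 9.2°: h·k = 1.000 × 0.8808 = 0.8808.
Ratio = 1.703/0.8808 ≈ 1.93.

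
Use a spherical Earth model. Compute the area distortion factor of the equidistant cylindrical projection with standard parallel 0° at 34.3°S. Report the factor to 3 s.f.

In the plate carrée (x = Rλ, y = Rφ), meridians are true-scale (h = 1) and parallels are stretched by k = sec φ.
Areal scale = h·k = 1 × sec φ; at 34.3°, h = 1.000, k = 1.211, so h·k = 1.211.

1.21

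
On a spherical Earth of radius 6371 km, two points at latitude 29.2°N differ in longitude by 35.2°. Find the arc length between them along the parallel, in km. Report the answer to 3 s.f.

3420 km

Arc length along a parallel = R cos φ · Δλ (with Δλ in radians).
= 6371 × cos 29.2° × (35.2° × π/180) = 6371 × 0.8729 × 0.6144 ≈ 3420 km.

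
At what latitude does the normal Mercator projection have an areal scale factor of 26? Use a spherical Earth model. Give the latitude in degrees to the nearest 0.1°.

Mercator areal scale is sec²φ.
sec²φ = 26  ⇒  cos²φ = 0.03846  ⇒  cos φ = 0.1961.
φ = arccos(0.1961) ≈ 78.7°.

78.7°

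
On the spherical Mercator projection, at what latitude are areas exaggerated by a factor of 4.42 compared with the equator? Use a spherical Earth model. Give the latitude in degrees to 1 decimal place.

61.6°

Mercator areal scale is sec²φ.
sec²φ = 4.42  ⇒  cos²φ = 0.2262  ⇒  cos φ = 0.4757.
φ = arccos(0.4757) ≈ 61.6°.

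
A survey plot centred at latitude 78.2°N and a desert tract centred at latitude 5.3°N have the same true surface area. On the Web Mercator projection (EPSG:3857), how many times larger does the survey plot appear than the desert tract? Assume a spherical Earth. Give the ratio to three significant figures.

23.7

On Mercator, area is exaggerated by sec²φ = 1/cos²φ.
At 78.2°: sec²(78.2°) = 1/0.2045² = 23.91.
At 5.3°: sec²(5.3°) = 1/0.9957² = 1.009.
Ratio = 23.91/1.009 = cos²(5.3°)/cos²(78.2°) ≈ 23.7.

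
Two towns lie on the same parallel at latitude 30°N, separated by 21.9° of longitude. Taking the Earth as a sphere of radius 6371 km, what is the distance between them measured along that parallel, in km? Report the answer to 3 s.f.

2110 km

Arc length along a parallel = R cos φ · Δλ (with Δλ in radians).
= 6371 × cos 30° × (21.9° × π/180) = 6371 × 0.8660 × 0.3822 ≈ 2110 km.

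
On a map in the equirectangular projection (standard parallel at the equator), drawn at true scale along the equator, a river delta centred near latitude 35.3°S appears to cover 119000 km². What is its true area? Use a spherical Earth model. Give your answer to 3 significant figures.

97100 km²

Plate carrée maps x = Rλ, y = Rφ. The meridian scale is h = 1 and the parallel scale is k = 1/cos φ = sec φ.
Areal scale = h·k = 1 × sec φ; at 35.3°, h = 1.000, k = 1.225, so h·k = 1.225.
True area = apparent / (areal scale) = 119000 / 1.225 ≈ 97100 km².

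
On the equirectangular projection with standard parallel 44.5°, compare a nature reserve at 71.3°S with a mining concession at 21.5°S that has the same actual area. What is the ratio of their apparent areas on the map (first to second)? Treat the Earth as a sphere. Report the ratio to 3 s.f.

The equidistant cylindrical projection with φ₀ = 44.5° has h = 1 (meridians true) and k = cos φ₀ / cos φ along parallels.
Areal scale at 71.3°: h·k = 1.000 × 2.225 = 2.225.
Areal scale at 21.5°: h·k = 1.000 × 0.7666 = 0.7666.
Ratio = 2.225/0.7666 ≈ 2.90.

2.90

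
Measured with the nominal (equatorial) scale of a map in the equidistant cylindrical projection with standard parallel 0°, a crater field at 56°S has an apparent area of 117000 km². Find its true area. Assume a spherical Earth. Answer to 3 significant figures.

65400 km²

Plate carrée maps x = Rλ, y = Rφ. The meridian scale is h = 1 and the parallel scale is k = 1/cos φ = sec φ.
Areal scale = h·k = 1 × sec φ; at 56°, h = 1.000, k = 1.788, so h·k = 1.788.
True area = apparent / (areal scale) = 117000 / 1.788 ≈ 65400 km².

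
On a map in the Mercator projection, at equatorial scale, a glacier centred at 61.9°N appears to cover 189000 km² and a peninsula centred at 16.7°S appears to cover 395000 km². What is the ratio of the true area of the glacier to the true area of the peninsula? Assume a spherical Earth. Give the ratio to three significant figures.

Since Mercator area scale is 1/cos²φ, the true area equals the apparent area multiplied by cos²φ.
True area of glacier: 189000 × cos²(61.9°) = 189000 × 0.2219 = 41930 km².
True area of peninsula: 395000 × cos²(16.7°) = 395000 × 0.9174 = 362400 km².
Ratio = 41930 / 362400 ≈ 0.116.

0.116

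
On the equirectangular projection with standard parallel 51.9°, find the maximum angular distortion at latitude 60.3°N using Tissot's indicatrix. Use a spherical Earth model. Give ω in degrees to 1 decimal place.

12.5°

With standard parallel φ₀ = 51.9°, the equirectangular projection gives x = Rλ cos φ₀, y = Rφ, so h = 1 and k = cos 51.9° / cos φ.
At 60.3°: h = 1.000, k = 1.245; principal scales a = 1.245, b = 1.000.
sin(ω/2) = (a − b)/(a + b) = 0.2454/2.245 = 0.1093, so ω = 2 arcsin(0.1093) ≈ 12.5°.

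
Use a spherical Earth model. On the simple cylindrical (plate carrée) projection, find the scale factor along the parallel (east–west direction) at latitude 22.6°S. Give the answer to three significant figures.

For the equirectangular projection with φ₀ = 0 (plate carrée), h = 1 along meridians and k = sec φ along parallels.
k = 1/cos 22.6° = 1/0.9232 = 1.083.

1.08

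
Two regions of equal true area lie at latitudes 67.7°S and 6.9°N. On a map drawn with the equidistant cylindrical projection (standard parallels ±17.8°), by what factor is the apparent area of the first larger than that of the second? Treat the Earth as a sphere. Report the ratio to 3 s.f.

2.62

With standard parallel φ₀ = 17.8°, the equirectangular projection gives x = Rλ cos φ₀, y = Rφ, so h = 1 and k = cos 17.8° / cos φ.
Areal scale at 67.7°: h·k = 1.000 × 2.509 = 2.509.
Areal scale at 6.9°: h·k = 1.000 × 0.9591 = 0.9591.
Ratio = 2.509/0.9591 ≈ 2.62.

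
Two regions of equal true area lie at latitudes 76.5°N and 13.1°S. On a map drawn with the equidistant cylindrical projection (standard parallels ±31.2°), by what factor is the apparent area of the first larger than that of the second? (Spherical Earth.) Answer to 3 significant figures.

4.17

The equidistant cylindrical projection with φ₀ = 31.2° has h = 1 (meridians true) and k = cos φ₀ / cos φ along parallels.
Areal scale at 76.5°: h·k = 1.000 × 3.664 = 3.664.
Areal scale at 13.1°: h·k = 1.000 × 0.8782 = 0.8782.
Ratio = 3.664/0.8782 ≈ 4.17.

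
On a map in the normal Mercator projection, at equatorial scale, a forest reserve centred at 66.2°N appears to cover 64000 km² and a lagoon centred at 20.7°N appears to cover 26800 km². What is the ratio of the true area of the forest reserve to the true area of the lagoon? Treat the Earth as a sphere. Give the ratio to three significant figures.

Since Mercator area scale is 1/cos²φ, the true area equals the apparent area multiplied by cos²φ.
True area of forest reserve: 64000 × cos²(66.2°) = 64000 × 0.1628 = 10420 km².
True area of lagoon: 26800 × cos²(20.7°) = 26800 × 0.8751 = 23450 km².
Ratio = 10420 / 23450 ≈ 0.444.

0.444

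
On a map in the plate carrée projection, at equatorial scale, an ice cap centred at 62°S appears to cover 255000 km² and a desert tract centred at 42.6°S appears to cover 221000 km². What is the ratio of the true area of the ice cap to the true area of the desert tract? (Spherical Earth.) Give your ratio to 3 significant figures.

0.736

On the plate carrée, areal scale = h·k = 1 × sec φ, so true area = apparent × cos φ.
True area of ice cap: 255000 × cos(62°) = 255000 × 0.4695 = 119700 km².
True area of desert tract: 221000 × cos(42.6°) = 221000 × 0.7361 = 162700 km².
Ratio = 119700 / 162700 ≈ 0.736.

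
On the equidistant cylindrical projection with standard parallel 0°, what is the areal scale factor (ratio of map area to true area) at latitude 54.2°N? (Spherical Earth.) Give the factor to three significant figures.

1.71

Plate carrée maps x = Rλ, y = Rφ. The meridian scale is h = 1 and the parallel scale is k = 1/cos φ = sec φ.
Areal scale = h·k = 1 × sec φ; at 54.2°, h = 1.000, k = 1.710, so h·k = 1.710.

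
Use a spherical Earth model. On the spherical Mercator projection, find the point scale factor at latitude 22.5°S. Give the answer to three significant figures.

The Mercator projection is conformal; its linear scale factor is the same in every direction and equals sec φ = 1/cos φ.
k = 1/cos 22.5° = 1/0.9239 = 1.082.

1.08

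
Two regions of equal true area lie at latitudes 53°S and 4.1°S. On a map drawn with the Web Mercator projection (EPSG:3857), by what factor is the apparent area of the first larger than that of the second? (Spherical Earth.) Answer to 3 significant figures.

2.75

On Mercator, area is exaggerated by sec²φ = 1/cos²φ.
At 53°: sec²(53°) = 1/0.6018² = 2.761.
At 4.1°: sec²(4.1°) = 1/0.9974² = 1.005.
Ratio = 2.761/1.005 = cos²(4.1°)/cos²(53°) ≈ 2.75.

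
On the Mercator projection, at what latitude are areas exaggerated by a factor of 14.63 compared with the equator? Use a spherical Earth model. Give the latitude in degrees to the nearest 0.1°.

Mercator areal scale is sec²φ.
sec²φ = 14.63  ⇒  cos²φ = 0.06835  ⇒  cos φ = 0.2614.
φ = arccos(0.2614) ≈ 74.8°.

74.8°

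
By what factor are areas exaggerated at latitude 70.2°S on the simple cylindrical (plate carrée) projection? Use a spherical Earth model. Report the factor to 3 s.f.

In the plate carrée (x = Rλ, y = Rφ), meridians are true-scale (h = 1) and parallels are stretched by k = sec φ.
Areal scale = h·k = 1 × sec φ; at 70.2°, h = 1.000, k = 2.952, so h·k = 2.952.

2.95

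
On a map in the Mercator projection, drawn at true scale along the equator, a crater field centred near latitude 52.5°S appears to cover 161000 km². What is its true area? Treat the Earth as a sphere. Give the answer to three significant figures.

Mercator is conformal, so the point scale is isotropic: h = k = sec φ = 1/cos φ.
Areal scale = k² = sec²φ = 1/cos²(52.5°) = 1/0.6088² = 2.698.
True area = apparent / (areal scale) = 161000 / 2.698 ≈ 59700 km².

59700 km²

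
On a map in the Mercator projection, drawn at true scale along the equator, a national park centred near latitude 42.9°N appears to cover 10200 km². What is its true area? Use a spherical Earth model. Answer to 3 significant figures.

Mercator is conformal, so the point scale is isotropic: h = k = sec φ = 1/cos φ.
Areal scale = k² = sec²φ = 1/cos²(42.9°) = 1/0.7325² = 1.864.
True area = apparent / (areal scale) = 10200 / 1.864 ≈ 5470 km².

5470 km²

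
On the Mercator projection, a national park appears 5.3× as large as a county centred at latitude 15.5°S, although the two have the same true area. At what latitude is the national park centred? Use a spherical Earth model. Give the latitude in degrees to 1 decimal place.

For equal true areas on Mercator, apparent areas scale as sec²φ, so the ratio is cos²φ₂ / cos²φ₁.
cos²φ₂ / cos²φ₁ = 5.3  ⇒  cos φ₁ = cos 15.5° / √5.3 = 0.9636/2.302 = 0.4186.
φ₁ = arccos(0.4186) ≈ 65.3°.

65.3°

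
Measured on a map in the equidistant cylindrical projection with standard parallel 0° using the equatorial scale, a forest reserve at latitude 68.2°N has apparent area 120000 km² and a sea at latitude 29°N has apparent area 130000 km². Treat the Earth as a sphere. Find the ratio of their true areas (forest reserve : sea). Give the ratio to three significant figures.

On the plate carrée, areal scale = h·k = 1 × sec φ, so true area = apparent × cos φ.
True area of forest reserve: 120000 × cos(68.2°) = 120000 × 0.3714 = 44560 km².
True area of sea: 130000 × cos(29°) = 130000 × 0.8746 = 113700 km².
Ratio = 44560 / 113700 ≈ 0.392.

0.392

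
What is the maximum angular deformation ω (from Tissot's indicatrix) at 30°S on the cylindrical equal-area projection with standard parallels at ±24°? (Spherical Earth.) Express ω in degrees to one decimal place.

For cylindrical equal-area with standard parallel φ₀, h = cos φ / cos φ₀ and k = cos φ₀ / cos φ, so h·k = 1.
At 30°: h = 0.9480, k = 1.055; principal scales a = 1.055, b = 0.9480.
sin(ω/2) = (a − b)/(a + b) = 0.1069/2.003 = 0.05337, so ω = 2 arcsin(0.05337) ≈ 6.1°.

6.1°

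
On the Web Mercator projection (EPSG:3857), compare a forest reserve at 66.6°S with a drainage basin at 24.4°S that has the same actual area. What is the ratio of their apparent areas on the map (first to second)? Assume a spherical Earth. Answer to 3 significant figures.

On Mercator, area is exaggerated by sec²φ = 1/cos²φ.
At 66.6°: sec²(66.6°) = 1/0.3971² = 6.340.
At 24.4°: sec²(24.4°) = 1/0.9107² = 1.206.
Ratio = 6.340/1.206 = cos²(24.4°)/cos²(66.6°) ≈ 5.26.

5.26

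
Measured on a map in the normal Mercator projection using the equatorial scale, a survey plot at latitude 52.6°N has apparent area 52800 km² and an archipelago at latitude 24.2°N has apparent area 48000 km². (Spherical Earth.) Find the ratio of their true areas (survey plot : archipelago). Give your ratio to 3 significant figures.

0.488

Since Mercator area scale is 1/cos²φ, the true area equals the apparent area multiplied by cos²φ.
True area of survey plot: 52800 × cos²(52.6°) = 52800 × 0.3689 = 19480 km².
True area of archipelago: 48000 × cos²(24.2°) = 48000 × 0.8320 = 39930 km².
Ratio = 19480 / 39930 ≈ 0.488.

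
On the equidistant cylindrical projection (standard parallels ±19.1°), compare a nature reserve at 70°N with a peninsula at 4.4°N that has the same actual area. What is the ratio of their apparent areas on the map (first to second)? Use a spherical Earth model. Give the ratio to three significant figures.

In the equirectangular projection with standard parallel φ₀ = 19.1° (x = Rλ cos φ₀, y = Rφ), meridians are true-scale (h = 1) and the parallel scale is k = cos φ₀ / cos φ.
Areal scale at 70°: h·k = 1.000 × 2.763 = 2.763.
Areal scale at 4.4°: h·k = 1.000 × 0.9477 = 0.9477.
Ratio = 2.763/0.9477 ≈ 2.92.

2.92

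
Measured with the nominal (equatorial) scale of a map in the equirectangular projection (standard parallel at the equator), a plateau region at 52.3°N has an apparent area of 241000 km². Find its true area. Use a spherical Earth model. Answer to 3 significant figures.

147000 km²

In the plate carrée (x = Rλ, y = Rφ), meridians are true-scale (h = 1) and parallels are stretched by k = sec φ.
Areal scale = h·k = 1 × sec φ; at 52.3°, h = 1.000, k = 1.635, so h·k = 1.635.
True area = apparent / (areal scale) = 241000 / 1.635 ≈ 147000 km².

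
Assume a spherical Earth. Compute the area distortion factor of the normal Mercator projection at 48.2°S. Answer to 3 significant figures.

2.25

Mercator is conformal, so the point scale is isotropic: h = k = sec φ = 1/cos φ.
Areal scale = k² = sec²φ = 1/cos²(48.2°) = 1/0.6665² = 2.251.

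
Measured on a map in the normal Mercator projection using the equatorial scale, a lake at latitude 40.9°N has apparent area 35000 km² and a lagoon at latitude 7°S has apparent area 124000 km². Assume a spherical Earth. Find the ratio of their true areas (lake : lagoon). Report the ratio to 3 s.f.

On Mercator the areal scale is sec²φ, so true area = apparent × cos²φ.
True area of lake: 35000 × cos²(40.9°) = 35000 × 0.5713 = 20000 km².
True area of lagoon: 124000 × cos²(7°) = 124000 × 0.9851 = 122200 km².
Ratio = 20000 / 122200 ≈ 0.164.

0.164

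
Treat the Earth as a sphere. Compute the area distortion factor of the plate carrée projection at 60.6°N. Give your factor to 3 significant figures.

2.04

Plate carrée maps x = Rλ, y = Rφ. The meridian scale is h = 1 and the parallel scale is k = 1/cos φ = sec φ.
Areal scale = h·k = 1 × sec φ; at 60.6°, h = 1.000, k = 2.037, so h·k = 2.037.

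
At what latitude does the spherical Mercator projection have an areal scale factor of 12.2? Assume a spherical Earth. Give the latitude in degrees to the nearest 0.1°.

73.4°

Mercator areal scale is sec²φ.
sec²φ = 12.2  ⇒  cos²φ = 0.08197  ⇒  cos φ = 0.2863.
φ = arccos(0.2863) ≈ 73.4°.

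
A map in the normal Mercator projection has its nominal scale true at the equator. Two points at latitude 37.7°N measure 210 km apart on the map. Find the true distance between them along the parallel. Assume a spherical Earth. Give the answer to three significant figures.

166 km

Mercator is conformal, so the point scale is isotropic: h = k = sec φ = 1/cos φ.
Along the parallel at 37.7°, map distances are exaggerated by k = sec 37.7° = 1.264.
True distance = 210 / 1.264 = 210 × cos 37.7° ≈ 166 km.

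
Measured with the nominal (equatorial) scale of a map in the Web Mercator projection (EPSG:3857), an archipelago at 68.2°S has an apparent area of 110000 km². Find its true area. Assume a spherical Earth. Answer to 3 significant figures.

15200 km²

For Mercator, h = k = sec φ (a conformal cylindrical projection has a single point scale, 1/cos φ).
Areal scale = k² = sec²φ = 1/cos²(68.2°) = 1/0.3714² = 7.251.
True area = apparent / (areal scale) = 110000 / 7.251 ≈ 15200 km².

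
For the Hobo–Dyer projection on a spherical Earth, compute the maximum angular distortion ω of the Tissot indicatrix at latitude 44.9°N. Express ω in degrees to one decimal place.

The Hobo–Dyer projection is cylindrical equal-area with φ₀ = 37.5°. A cylindrical equal-area projection with standard parallel φ₀ has meridian scale h = cos φ / cos φ₀ and parallel scale k = cos φ₀ / cos φ (so areas are preserved, h·k = 1).
At 44.9°: h = 0.8928, k = 1.120; principal scales a = 1.120, b = 0.8928.
sin(ω/2) = (a − b)/(a + b) = 0.2272/2.013 = 0.1129, so ω = 2 arcsin(0.1129) ≈ 13.0°.

13.0°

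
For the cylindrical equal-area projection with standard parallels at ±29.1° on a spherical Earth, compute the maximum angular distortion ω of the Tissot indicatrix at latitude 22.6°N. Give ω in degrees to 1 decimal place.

6.3°

A cylindrical equal-area projection with standard parallel φ₀ has meridian scale h = cos φ / cos φ₀ and parallel scale k = cos φ₀ / cos φ (so areas are preserved, h·k = 1).
At 22.6°: h = 1.057, k = 0.9464; principal scales a = 1.057, b = 0.9464.
sin(ω/2) = (a − b)/(a + b) = 0.1101/2.003 = 0.05498, so ω = 2 arcsin(0.05498) ≈ 6.3°.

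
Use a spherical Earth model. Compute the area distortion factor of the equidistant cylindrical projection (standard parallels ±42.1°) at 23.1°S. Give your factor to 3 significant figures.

0.807

With standard parallel φ₀ = 42.1°, the equirectangular projection gives x = Rλ cos φ₀, y = Rφ, so h = 1 and k = cos 42.1° / cos φ.
Areal scale = h·k = 1 × cos φ₀ / cos φ; at 23.1°, h = 1.000, k = 0.8067, so h·k = 0.8067.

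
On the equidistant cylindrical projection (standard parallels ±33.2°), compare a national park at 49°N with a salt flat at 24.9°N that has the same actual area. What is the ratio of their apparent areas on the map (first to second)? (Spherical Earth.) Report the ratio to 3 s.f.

With standard parallel φ₀ = 33.2°, the equirectangular projection gives x = Rλ cos φ₀, y = Rφ, so h = 1 and k = cos 33.2° / cos φ.
Areal scale at 49°: h·k = 1.000 × 1.275 = 1.275.
Areal scale at 24.9°: h·k = 1.000 × 0.9225 = 0.9225.
Ratio = 1.275/0.9225 ≈ 1.38.

1.38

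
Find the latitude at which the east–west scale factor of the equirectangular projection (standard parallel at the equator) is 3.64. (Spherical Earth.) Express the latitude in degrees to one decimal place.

74.1°

Plate carrée: h = 1, k = sec φ along parallels.
sec φ = 3.64  ⇒  cos φ = 0.2747  ⇒  φ ≈ 74.1°.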